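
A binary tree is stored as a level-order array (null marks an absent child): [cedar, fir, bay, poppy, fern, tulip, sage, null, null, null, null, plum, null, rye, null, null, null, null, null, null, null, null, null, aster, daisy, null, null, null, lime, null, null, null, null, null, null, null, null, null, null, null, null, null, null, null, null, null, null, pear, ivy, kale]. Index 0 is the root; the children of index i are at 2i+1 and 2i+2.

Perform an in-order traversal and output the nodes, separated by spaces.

poppy fir fern cedar pear aster ivy plum kale daisy tulip bay rye lime sage

In-order visits the left subtree, then the node, then the right subtree.
At cedar: go left to fir.
  At fir: go left to poppy.
    poppy is a leaf — visit poppy.
  Visit fir.
  At fir: go right to fern.
    fern is a leaf — visit fern.
Visit cedar.
At cedar: go right to bay.
  At bay: go left to tulip.
    At tulip: go left to plum.
      At plum: go left to aster.
        At aster: go left to pear.
          pear is a leaf — visit pear.
        Visit aster.
        At aster: go right to ivy.
          ivy is a leaf — visit ivy.
      Visit plum.
      At plum: go right to daisy.
        At daisy: go left to kale.
          kale is a leaf — visit kale.
        Visit daisy.
        At daisy: no right child.
    Visit tulip.
    At tulip: no right child.
  Visit bay.
  At bay: go right to sage.
    At sage: go left to rye.
      At rye: no left child.
      Visit rye.
      At rye: go right to lime.
        lime is a leaf — visit lime.
    Visit sage.
    At sage: no right child.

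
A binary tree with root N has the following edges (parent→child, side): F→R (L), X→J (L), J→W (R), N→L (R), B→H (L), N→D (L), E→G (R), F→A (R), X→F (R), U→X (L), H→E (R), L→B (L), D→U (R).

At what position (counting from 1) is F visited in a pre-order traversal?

Pre-order visits the node, then its left subtree, then its right subtree.
Visit N.
At N: go left to D.
  Visit D.
  At D: no left child.
  At D: go right to U.
    Visit U.
    At U: go left to X.
      Visit X.
      At X: go left to J.
        Visit J.
        At J: no left child.
        At J: go right to W.
          W is a leaf — visit W.
      At X: go right to F.
        Visit F.
        At F: go left to R.
          R is a leaf — visit R.
        At F: go right to A.
          A is a leaf — visit A.
    At U: no right child.
At N: go right to L.
  Visit L.
  At L: go left to B.
    Visit B.
    At B: go left to H.
      Visit H.
      At H: no left child.
      At H: go right to E.
        Visit E.
        At E: no left child.
        At E: go right to G.
          G is a leaf — visit G.
    At B: no right child.
  At L: no right child.
Full pre-order sequence: N, D, U, X, J, W, F, R, A, L, B, H, E, G.

7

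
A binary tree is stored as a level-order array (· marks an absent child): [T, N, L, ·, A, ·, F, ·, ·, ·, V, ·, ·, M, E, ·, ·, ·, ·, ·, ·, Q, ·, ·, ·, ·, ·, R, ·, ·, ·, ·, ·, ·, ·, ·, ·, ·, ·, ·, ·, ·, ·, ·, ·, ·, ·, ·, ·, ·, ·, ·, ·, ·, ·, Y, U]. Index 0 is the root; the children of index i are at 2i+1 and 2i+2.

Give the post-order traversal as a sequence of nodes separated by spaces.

Post-order visits the left subtree, then the right subtree, then the node.
At T: go left to N.
  At N: no left child.
  At N: go right to A.
    At A: no left child.
    At A: go right to V.
      At V: go left to Q.
        Q is a leaf — visit Q.
      At V: no right child.
      Visit V.
    Visit A.
  Visit N.
At T: go right to L.
  At L: no left child.
  At L: go right to F.
    At F: go left to M.
      At M: go left to R.
        At R: go left to Y.
          Y is a leaf — visit Y.
        At R: go right to U.
          U is a leaf — visit U.
        Visit R.
      At M: no right child.
      Visit M.
    At F: go right to E.
      E is a leaf — visit E.
    Visit F.
  Visit L.
Visit T.

Q V A N Y U R M E F L T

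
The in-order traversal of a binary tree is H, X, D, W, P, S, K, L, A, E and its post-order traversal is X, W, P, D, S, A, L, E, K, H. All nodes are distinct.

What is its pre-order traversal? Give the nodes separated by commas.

H, K, S, D, X, P, W, E, L, A

The last element of post-order is the root; it splits in-order into left and right subtrees.
Root H: left subtree has 0 nodes { }, right has 9 {X, D, W, P, S, K, L, A, E}.
  Root K: left subtree has 5 nodes {X, D, W, P, S}, right has 3 {L, A, E}.
    Root S: left subtree has 4 nodes {X, D, W, P}, right has 0 { }.
      Root D: left subtree has 1 node {X}, right has 2 {W, P}.
        Root P: left subtree has 1 node {W}, right has 0 { }.
    Root E: left subtree has 2 nodes {L, A}, right has 0 { }.
      Root L: left subtree has 0 nodes { }, right has 1 {A}.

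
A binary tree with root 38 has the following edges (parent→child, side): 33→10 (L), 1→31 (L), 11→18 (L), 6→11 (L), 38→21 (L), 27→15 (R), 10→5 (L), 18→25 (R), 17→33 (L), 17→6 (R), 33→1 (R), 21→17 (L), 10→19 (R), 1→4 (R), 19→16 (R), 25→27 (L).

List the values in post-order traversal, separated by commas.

5, 16, 19, 10, 31, 4, 1, 33, 15, 27, 25, 18, 11, 6, 17, 21, 38

Post-order visits the left subtree, then the right subtree, then the node.
At 38: go left to 21.
  At 21: go left to 17.
    At 17: go left to 33.
      At 33: go left to 10.
        At 10: go left to 5.
          5 is a leaf — visit 5.
        At 10: go right to 19.
          At 19: no left child.
          At 19: go right to 16.
            16 is a leaf — visit 16.
          Visit 19.
        Visit 10.
      At 33: go right to 1.
        At 1: go left to 31.
          31 is a leaf — visit 31.
        At 1: go right to 4.
          4 is a leaf — visit 4.
        Visit 1.
      Visit 33.
    At 17: go right to 6.
      At 6: go left to 11.
        At 11: go left to 18.
          At 18: no left child.
          At 18: go right to 25.
            At 25: go left to 27.
              At 27: no left child.
              At 27: go right to 15.
                15 is a leaf — visit 15.
              Visit 27.
            At 25: no right child.
            Visit 25.
          Visit 18.
        At 11: no right child.
        Visit 11.
      At 6: no right child.
      Visit 6.
    Visit 17.
  At 21: no right child.
  Visit 21.
At 38: no right child.
Visit 38.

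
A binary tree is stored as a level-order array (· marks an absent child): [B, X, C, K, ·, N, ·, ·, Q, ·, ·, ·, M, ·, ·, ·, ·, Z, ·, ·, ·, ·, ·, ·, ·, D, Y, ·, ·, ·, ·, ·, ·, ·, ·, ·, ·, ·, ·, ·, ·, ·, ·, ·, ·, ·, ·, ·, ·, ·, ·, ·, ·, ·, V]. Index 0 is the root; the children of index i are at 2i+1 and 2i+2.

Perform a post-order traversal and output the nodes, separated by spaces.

Z Q K X D V Y M N C B

Post-order visits the left subtree, then the right subtree, then the node.
At B: go left to X.
  At X: go left to K.
    At K: no left child.
    At K: go right to Q.
      At Q: go left to Z.
        Z is a leaf — visit Z.
      At Q: no right child.
      Visit Q.
    Visit K.
  At X: no right child.
  Visit X.
At B: go right to C.
  At C: go left to N.
    At N: no left child.
    At N: go right to M.
      At M: go left to D.
        D is a leaf — visit D.
      At M: go right to Y.
        At Y: no left child.
        At Y: go right to V.
          V is a leaf — visit V.
        Visit Y.
      Visit M.
    Visit N.
  At C: no right child.
  Visit C.
Visit B.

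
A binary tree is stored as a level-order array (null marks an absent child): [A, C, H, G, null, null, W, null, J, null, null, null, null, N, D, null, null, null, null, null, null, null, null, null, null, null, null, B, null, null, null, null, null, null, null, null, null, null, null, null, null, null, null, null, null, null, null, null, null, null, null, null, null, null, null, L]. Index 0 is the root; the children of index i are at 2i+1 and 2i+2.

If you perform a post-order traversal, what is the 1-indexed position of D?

7

Post-order visits the left subtree, then the right subtree, then the node.
At A: go left to C.
  At C: go left to G.
    At G: no left child.
    At G: go right to J.
      J is a leaf — visit J.
    Visit G.
  At C: no right child.
  Visit C.
At A: go right to H.
  At H: no left child.
  At H: go right to W.
    At W: go left to N.
      At N: go left to B.
        At B: go left to L.
          L is a leaf — visit L.
        At B: no right child.
        Visit B.
      At N: no right child.
      Visit N.
    At W: go right to D.
      D is a leaf — visit D.
    Visit W.
  Visit H.
Visit A.
Full post-order sequence: J, G, C, L, B, N, D, W, H, A.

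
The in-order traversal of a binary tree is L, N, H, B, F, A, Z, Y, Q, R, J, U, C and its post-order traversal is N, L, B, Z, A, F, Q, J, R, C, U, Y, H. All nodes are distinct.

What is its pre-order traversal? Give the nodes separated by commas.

H, L, N, Y, F, B, A, Z, U, R, Q, J, C

The last element of post-order is the root; it splits in-order into left and right subtrees.
Root H: left subtree has 2 nodes {L, N}, right has 10 {B, F, A, Z, Y, Q, R, J, U, C}.
  Root L: left subtree has 0 nodes { }, right has 1 {N}.
  Root Y: left subtree has 4 nodes {B, F, A, Z}, right has 5 {Q, R, J, U, C}.
    Root F: left subtree has 1 node {B}, right has 2 {A, Z}.
      Root A: left subtree has 0 nodes { }, right has 1 {Z}.
    Root U: left subtree has 3 nodes {Q, R, J}, right has 1 {C}.
      Root R: left subtree has 1 node {Q}, right has 1 {J}.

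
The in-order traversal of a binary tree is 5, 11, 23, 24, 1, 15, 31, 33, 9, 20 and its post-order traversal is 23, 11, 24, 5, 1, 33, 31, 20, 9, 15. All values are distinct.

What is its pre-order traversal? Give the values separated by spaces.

The last element of post-order is the root; it splits in-order into left and right subtrees.
Root 15: left subtree has 5 nodes {5, 11, 23, 24, 1}, right has 4 {31, 33, 9, 20}.
  Root 1: left subtree has 4 nodes {5, 11, 23, 24}, right has 0 { }.
    Root 5: left subtree has 0 nodes { }, right has 3 {11, 23, 24}.
      Root 24: left subtree has 2 nodes {11, 23}, right has 0 { }.
        Root 11: left subtree has 0 nodes { }, right has 1 {23}.
  Root 9: left subtree has 2 nodes {31, 33}, right has 1 {20}.
    Root 31: left subtree has 0 nodes { }, right has 1 {33}.

15 1 5 24 11 23 9 31 33 20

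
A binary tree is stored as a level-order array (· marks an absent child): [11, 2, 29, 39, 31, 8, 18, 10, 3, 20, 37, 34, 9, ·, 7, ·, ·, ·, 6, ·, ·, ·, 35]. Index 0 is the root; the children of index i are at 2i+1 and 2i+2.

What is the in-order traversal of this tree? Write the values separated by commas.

10, 39, 3, 6, 2, 20, 31, 37, 35, 11, 34, 8, 9, 29, 18, 7

In-order visits the left subtree, then the node, then the right subtree.
At 11: go left to 2.
  At 2: go left to 39.
    At 39: go left to 10.
      10 is a leaf — visit 10.
    Visit 39.
    At 39: go right to 3.
      At 3: no left child.
      Visit 3.
      At 3: go right to 6.
        6 is a leaf — visit 6.
  Visit 2.
  At 2: go right to 31.
    At 31: go left to 20.
      20 is a leaf — visit 20.
    Visit 31.
    At 31: go right to 37.
      At 37: no left child.
      Visit 37.
      At 37: go right to 35.
        35 is a leaf — visit 35.
Visit 11.
At 11: go right to 29.
  At 29: go left to 8.
    At 8: go left to 34.
      34 is a leaf — visit 34.
    Visit 8.
    At 8: go right to 9.
      9 is a leaf — visit 9.
  Visit 29.
  At 29: go right to 18.
    At 18: no left child.
    Visit 18.
    At 18: go right to 7.
      7 is a leaf — visit 7.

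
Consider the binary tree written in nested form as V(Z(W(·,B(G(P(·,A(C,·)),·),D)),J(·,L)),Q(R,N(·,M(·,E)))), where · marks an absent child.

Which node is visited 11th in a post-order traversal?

Post-order visits the left subtree, then the right subtree, then the node.
At V: go left to Z.
  At Z: go left to W.
    At W: no left child.
    At W: go right to B.
      At B: go left to G.
        At G: go left to P.
          At P: no left child.
          At P: go right to A.
            At A: go left to C.
              C is a leaf — visit C.
            At A: no right child.
            Visit A.
          Visit P.
        At G: no right child.
        Visit G.
      At B: go right to D.
        D is a leaf — visit D.
      Visit B.
    Visit W.
  At Z: go right to J.
    At J: no left child.
    At J: go right to L.
      L is a leaf — visit L.
    Visit J.
  Visit Z.
At V: go right to Q.
  At Q: go left to R.
    R is a leaf — visit R.
  At Q: go right to N.
    At N: no left child.
    At N: go right to M.
      At M: no left child.
      At M: go right to E.
        E is a leaf — visit E.
      Visit M.
    Visit N.
  Visit Q.
Visit V.
Full post-order sequence: C, A, P, G, D, B, W, L, J, Z, R, E, M, N, Q, V.

R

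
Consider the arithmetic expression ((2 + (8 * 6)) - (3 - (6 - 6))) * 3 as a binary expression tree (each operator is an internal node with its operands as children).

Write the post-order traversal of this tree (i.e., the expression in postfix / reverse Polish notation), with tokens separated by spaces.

2 8 6 * + 3 6 6 - - - 3 *

Post-order on an expression tree gives postfix notation: for each operator, emit left operand, right operand, then the operator.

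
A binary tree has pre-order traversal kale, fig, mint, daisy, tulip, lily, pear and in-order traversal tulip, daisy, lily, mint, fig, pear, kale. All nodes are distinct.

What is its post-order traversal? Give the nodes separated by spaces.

tulip lily daisy mint pear fig kale

The first element of pre-order is the root; it splits in-order into left and right subtrees.
Root kale: left subtree has 6 nodes {tulip, daisy, lily, mint, fig, pear}, right has 0 { }.
  Root fig: left subtree has 4 nodes {tulip, daisy, lily, mint}, right has 1 {pear}.
    Root mint: left subtree has 3 nodes {tulip, daisy, lily}, right has 0 { }.
      Root daisy: left subtree has 1 node {tulip}, right has 1 {lily}.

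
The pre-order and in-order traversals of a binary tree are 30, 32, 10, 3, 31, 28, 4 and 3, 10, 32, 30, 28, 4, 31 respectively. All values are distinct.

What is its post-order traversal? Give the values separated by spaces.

3 10 32 4 28 31 30

The first element of pre-order is the root; it splits in-order into left and right subtrees.
Root 30: left subtree has 3 nodes {3, 10, 32}, right has 3 {28, 4, 31}.
  Root 32: left subtree has 2 nodes {3, 10}, right has 0 { }.
    Root 10: left subtree has 1 node {3}, right has 0 { }.
  Root 31: left subtree has 2 nodes {28, 4}, right has 0 { }.
    Root 28: left subtree has 0 nodes { }, right has 1 {4}.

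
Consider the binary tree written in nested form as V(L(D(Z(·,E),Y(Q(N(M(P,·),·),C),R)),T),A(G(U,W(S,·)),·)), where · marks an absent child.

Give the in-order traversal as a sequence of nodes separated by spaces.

Z E D P M N Q C Y R L T V U G S W A

In-order visits the left subtree, then the node, then the right subtree.
At V: go left to L.
  At L: go left to D.
    At D: go left to Z.
      At Z: no left child.
      Visit Z.
      At Z: go right to E.
        E is a leaf — visit E.
    Visit D.
    At D: go right to Y.
      At Y: go left to Q.
        At Q: go left to N.
          At N: go left to M.
            At M: go left to P.
              P is a leaf — visit P.
            Visit M.
            At M: no right child.
          Visit N.
          At N: no right child.
        Visit Q.
        At Q: go right to C.
          C is a leaf — visit C.
      Visit Y.
      At Y: go right to R.
        R is a leaf — visit R.
  Visit L.
  At L: go right to T.
    T is a leaf — visit T.
Visit V.
At V: go right to A.
  At A: go left to G.
    At G: go left to U.
      U is a leaf — visit U.
    Visit G.
    At G: go right to W.
      At W: go left to S.
        S is a leaf — visit S.
      Visit W.
      At W: no right child.
  Visit A.
  At A: no right child.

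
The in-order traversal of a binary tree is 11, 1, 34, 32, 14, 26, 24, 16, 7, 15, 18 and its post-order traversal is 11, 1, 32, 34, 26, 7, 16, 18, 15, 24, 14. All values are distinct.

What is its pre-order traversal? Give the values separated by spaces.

14 34 1 11 32 24 26 15 16 7 18

The last element of post-order is the root; it splits in-order into left and right subtrees.
Root 14: left subtree has 4 nodes {11, 1, 34, 32}, right has 6 {26, 24, 16, 7, 15, 18}.
  Root 34: left subtree has 2 nodes {11, 1}, right has 1 {32}.
    Root 1: left subtree has 1 node {11}, right has 0 { }.
  Root 24: left subtree has 1 node {26}, right has 4 {16, 7, 15, 18}.
    Root 15: left subtree has 2 nodes {16, 7}, right has 1 {18}.
      Root 16: left subtree has 0 nodes { }, right has 1 {7}.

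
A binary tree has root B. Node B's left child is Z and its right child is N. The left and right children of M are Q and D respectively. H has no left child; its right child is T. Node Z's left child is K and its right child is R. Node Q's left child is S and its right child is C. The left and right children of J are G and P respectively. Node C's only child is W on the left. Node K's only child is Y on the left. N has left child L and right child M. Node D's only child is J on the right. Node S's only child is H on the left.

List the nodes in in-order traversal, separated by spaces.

In-order visits the left subtree, then the node, then the right subtree.
At B: go left to Z.
  At Z: go left to K.
    At K: go left to Y.
      Y is a leaf — visit Y.
    Visit K.
    At K: no right child.
  Visit Z.
  At Z: go right to R.
    R is a leaf — visit R.
Visit B.
At B: go right to N.
  At N: go left to L.
    L is a leaf — visit L.
  Visit N.
  At N: go right to M.
    At M: go left to Q.
      At Q: go left to S.
        At S: go left to H.
          At H: no left child.
          Visit H.
          At H: go right to T.
            T is a leaf — visit T.
        Visit S.
        At S: no right child.
      Visit Q.
      At Q: go right to C.
        At C: go left to W.
          W is a leaf — visit W.
        Visit C.
        At C: no right child.
    Visit M.
    At M: go right to D.
      At D: no left child.
      Visit D.
      At D: go right to J.
        At J: go left to G.
          G is a leaf — visit G.
        Visit J.
        At J: go right to P.
          P is a leaf — visit P.

Y K Z R B L N H T S Q W C M D G J P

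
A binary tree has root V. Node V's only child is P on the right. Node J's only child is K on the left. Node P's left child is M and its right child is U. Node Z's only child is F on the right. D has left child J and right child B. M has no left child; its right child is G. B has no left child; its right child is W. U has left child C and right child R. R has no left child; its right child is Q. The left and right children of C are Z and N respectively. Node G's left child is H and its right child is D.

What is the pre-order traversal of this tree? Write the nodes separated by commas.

Pre-order visits the node, then its left subtree, then its right subtree.
Visit V.
At V: no left child.
At V: go right to P.
  Visit P.
  At P: go left to M.
    Visit M.
    At M: no left child.
    At M: go right to G.
      Visit G.
      At G: go left to H.
        H is a leaf — visit H.
      At G: go right to D.
        Visit D.
        At D: go left to J.
          Visit J.
          At J: go left to K.
            K is a leaf — visit K.
          At J: no right child.
        At D: go right to B.
          Visit B.
          At B: no left child.
          At B: go right to W.
            W is a leaf — visit W.
  At P: go right to U.
    Visit U.
    At U: go left to C.
      Visit C.
      At C: go left to Z.
        Visit Z.
        At Z: no left child.
        At Z: go right to F.
          F is a leaf — visit F.
      At C: go right to N.
        N is a leaf — visit N.
    At U: go right to R.
      Visit R.
      At R: no left child.
      At R: go right to Q.
        Q is a leaf — visit Q.

V, P, M, G, H, D, J, K, B, W, U, C, Z, F, N, R, Q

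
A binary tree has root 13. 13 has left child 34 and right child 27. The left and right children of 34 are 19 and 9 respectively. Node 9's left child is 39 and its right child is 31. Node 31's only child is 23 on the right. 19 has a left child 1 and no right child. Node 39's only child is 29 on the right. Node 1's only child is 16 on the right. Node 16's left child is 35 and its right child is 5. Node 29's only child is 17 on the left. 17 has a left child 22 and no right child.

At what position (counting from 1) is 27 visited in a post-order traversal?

14

Post-order visits the left subtree, then the right subtree, then the node.
At 13: go left to 34.
  At 34: go left to 19.
    At 19: go left to 1.
      At 1: no left child.
      At 1: go right to 16.
        At 16: go left to 35.
          35 is a leaf — visit 35.
        At 16: go right to 5.
          5 is a leaf — visit 5.
        Visit 16.
      Visit 1.
    At 19: no right child.
    Visit 19.
  At 34: go right to 9.
    At 9: go left to 39.
      At 39: no left child.
      At 39: go right to 29.
        At 29: go left to 17.
          At 17: go left to 22.
            22 is a leaf — visit 22.
          At 17: no right child.
          Visit 17.
        At 29: no right child.
        Visit 29.
      Visit 39.
    At 9: go right to 31.
      At 31: no left child.
      At 31: go right to 23.
        23 is a leaf — visit 23.
      Visit 31.
    Visit 9.
  Visit 34.
At 13: go right to 27.
  27 is a leaf — visit 27.
Visit 13.
Full post-order sequence: 35, 5, 16, 1, 19, 22, 17, 29, 39, 23, 31, 9, 34, 27, 13.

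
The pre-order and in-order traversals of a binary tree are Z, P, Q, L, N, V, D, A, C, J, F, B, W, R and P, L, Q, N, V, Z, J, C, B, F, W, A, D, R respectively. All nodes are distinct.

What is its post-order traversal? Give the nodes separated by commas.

The first element of pre-order is the root; it splits in-order into left and right subtrees.
Root Z: left subtree has 5 nodes {P, L, Q, N, V}, right has 8 {J, C, B, F, W, A, D, R}.
  Root P: left subtree has 0 nodes { }, right has 4 {L, Q, N, V}.
    Root Q: left subtree has 1 node {L}, right has 2 {N, V}.
      Root N: left subtree has 0 nodes { }, right has 1 {V}.
  Root D: left subtree has 6 nodes {J, C, B, F, W, A}, right has 1 {R}.
    Root A: left subtree has 5 nodes {J, C, B, F, W}, right has 0 { }.
      Root C: left subtree has 1 node {J}, right has 3 {B, F, W}.
        Root F: left subtree has 1 node {B}, right has 1 {W}.

L, V, N, Q, P, J, B, W, F, C, A, R, D, Z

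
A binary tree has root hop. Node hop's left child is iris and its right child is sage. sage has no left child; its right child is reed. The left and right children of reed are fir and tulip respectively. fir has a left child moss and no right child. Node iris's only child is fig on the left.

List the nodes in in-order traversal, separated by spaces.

In-order visits the left subtree, then the node, then the right subtree.
At hop: go left to iris.
  At iris: go left to fig.
    fig is a leaf — visit fig.
  Visit iris.
  At iris: no right child.
Visit hop.
At hop: go right to sage.
  At sage: no left child.
  Visit sage.
  At sage: go right to reed.
    At reed: go left to fir.
      At fir: go left to moss.
        moss is a leaf — visit moss.
      Visit fir.
      At fir: no right child.
    Visit reed.
    At reed: go right to tulip.
      tulip is a leaf — visit tulip.

fig iris hop sage moss fir reed tulip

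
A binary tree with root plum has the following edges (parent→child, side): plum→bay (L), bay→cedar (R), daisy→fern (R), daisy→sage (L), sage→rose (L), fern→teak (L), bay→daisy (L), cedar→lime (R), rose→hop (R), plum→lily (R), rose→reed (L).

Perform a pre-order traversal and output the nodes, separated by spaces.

Pre-order visits the node, then its left subtree, then its right subtree.
Visit plum.
At plum: go left to bay.
  Visit bay.
  At bay: go left to daisy.
    Visit daisy.
    At daisy: go left to sage.
      Visit sage.
      At sage: go left to rose.
        Visit rose.
        At rose: go left to reed.
          reed is a leaf — visit reed.
        At rose: go right to hop.
          hop is a leaf — visit hop.
      At sage: no right child.
    At daisy: go right to fern.
      Visit fern.
      At fern: go left to teak.
        teak is a leaf — visit teak.
      At fern: no right child.
  At bay: go right to cedar.
    Visit cedar.
    At cedar: no left child.
    At cedar: go right to lime.
      lime is a leaf — visit lime.
At plum: go right to lily.
  lily is a leaf — visit lily.

plum bay daisy sage rose reed hop fern teak cedar lime lily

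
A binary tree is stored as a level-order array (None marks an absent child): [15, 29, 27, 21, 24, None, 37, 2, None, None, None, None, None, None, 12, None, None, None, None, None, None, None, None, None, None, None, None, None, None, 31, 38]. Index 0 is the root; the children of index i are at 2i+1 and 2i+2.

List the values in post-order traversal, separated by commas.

Post-order visits the left subtree, then the right subtree, then the node.
At 15: go left to 29.
  At 29: go left to 21.
    At 21: go left to 2.
      2 is a leaf — visit 2.
    At 21: no right child.
    Visit 21.
  At 29: go right to 24.
    24 is a leaf — visit 24.
  Visit 29.
At 15: go right to 27.
  At 27: no left child.
  At 27: go right to 37.
    At 37: no left child.
    At 37: go right to 12.
      At 12: go left to 31.
        31 is a leaf — visit 31.
      At 12: go right to 38.
        38 is a leaf — visit 38.
      Visit 12.
    Visit 37.
  Visit 27.
Visit 15.

2, 21, 24, 29, 31, 38, 12, 37, 27, 15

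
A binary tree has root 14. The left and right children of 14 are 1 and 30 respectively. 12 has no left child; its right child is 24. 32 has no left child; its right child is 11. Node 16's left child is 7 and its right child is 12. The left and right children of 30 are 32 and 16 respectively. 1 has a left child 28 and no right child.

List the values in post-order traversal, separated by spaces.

28 1 11 32 7 24 12 16 30 14

Post-order visits the left subtree, then the right subtree, then the node.
At 14: go left to 1.
  At 1: go left to 28.
    28 is a leaf — visit 28.
  At 1: no right child.
  Visit 1.
At 14: go right to 30.
  At 30: go left to 32.
    At 32: no left child.
    At 32: go right to 11.
      11 is a leaf — visit 11.
    Visit 32.
  At 30: go right to 16.
    At 16: go left to 7.
      7 is a leaf — visit 7.
    At 16: go right to 12.
      At 12: no left child.
      At 12: go right to 24.
        24 is a leaf — visit 24.
      Visit 12.
    Visit 16.
  Visit 30.
Visit 14.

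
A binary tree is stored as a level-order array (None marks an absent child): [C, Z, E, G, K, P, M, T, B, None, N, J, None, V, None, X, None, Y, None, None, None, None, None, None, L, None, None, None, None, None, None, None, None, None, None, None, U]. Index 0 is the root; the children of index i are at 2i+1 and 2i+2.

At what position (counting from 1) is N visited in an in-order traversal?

In-order visits the left subtree, then the node, then the right subtree.
At C: go left to Z.
  At Z: go left to G.
    At G: go left to T.
      At T: go left to X.
        X is a leaf — visit X.
      Visit T.
      At T: no right child.
    Visit G.
    At G: go right to B.
      At B: go left to Y.
        At Y: no left child.
        Visit Y.
        At Y: go right to U.
          U is a leaf — visit U.
      Visit B.
      At B: no right child.
  Visit Z.
  At Z: go right to K.
    At K: no left child.
    Visit K.
    At K: go right to N.
      N is a leaf — visit N.
Visit C.
At C: go right to E.
  At E: go left to P.
    At P: go left to J.
      At J: no left child.
      Visit J.
      At J: go right to L.
        L is a leaf — visit L.
    Visit P.
    At P: no right child.
  Visit E.
  At E: go right to M.
    At M: go left to V.
      V is a leaf — visit V.
    Visit M.
    At M: no right child.
Full in-order sequence: X, T, G, Y, U, B, Z, K, N, C, J, L, P, E, V, M.

9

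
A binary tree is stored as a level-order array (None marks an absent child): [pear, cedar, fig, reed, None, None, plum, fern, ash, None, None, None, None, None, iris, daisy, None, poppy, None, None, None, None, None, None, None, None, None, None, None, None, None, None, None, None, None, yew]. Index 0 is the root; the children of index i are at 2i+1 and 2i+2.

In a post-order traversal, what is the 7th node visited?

cedar

Post-order visits the left subtree, then the right subtree, then the node.
At pear: go left to cedar.
  At cedar: go left to reed.
    At reed: go left to fern.
      At fern: go left to daisy.
        daisy is a leaf — visit daisy.
      At fern: no right child.
      Visit fern.
    At reed: go right to ash.
      At ash: go left to poppy.
        At poppy: go left to yew.
          yew is a leaf — visit yew.
        At poppy: no right child.
        Visit poppy.
      At ash: no right child.
      Visit ash.
    Visit reed.
  At cedar: no right child.
  Visit cedar.
At pear: go right to fig.
  At fig: no left child.
  At fig: go right to plum.
    At plum: no left child.
    At plum: go right to iris.
      iris is a leaf — visit iris.
    Visit plum.
  Visit fig.
Visit pear.
Full post-order sequence: daisy, fern, yew, poppy, ash, reed, cedar, iris, plum, fig, pear.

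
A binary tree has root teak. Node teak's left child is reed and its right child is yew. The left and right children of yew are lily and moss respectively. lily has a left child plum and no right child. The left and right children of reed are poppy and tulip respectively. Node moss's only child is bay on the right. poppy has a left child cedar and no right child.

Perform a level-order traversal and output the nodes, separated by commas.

teak, reed, yew, poppy, tulip, lily, moss, cedar, plum, bay

Level-order visits nodes level by level from the root, left to right within each level.
Level 0: teak
Level 1: reed, yew
Level 2: poppy, tulip, lily, moss
Level 3: cedar, plum, bay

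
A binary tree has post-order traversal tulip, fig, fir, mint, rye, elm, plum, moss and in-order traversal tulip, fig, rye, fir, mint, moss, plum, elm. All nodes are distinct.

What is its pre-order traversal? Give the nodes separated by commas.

The last element of post-order is the root; it splits in-order into left and right subtrees.
Root moss: left subtree has 5 nodes {tulip, fig, rye, fir, mint}, right has 2 {plum, elm}.
  Root rye: left subtree has 2 nodes {tulip, fig}, right has 2 {fir, mint}.
    Root fig: left subtree has 1 node {tulip}, right has 0 { }.
    Root mint: left subtree has 1 node {fir}, right has 0 { }.
  Root plum: left subtree has 0 nodes { }, right has 1 {elm}.

moss, rye, fig, tulip, mint, fir, plum, elm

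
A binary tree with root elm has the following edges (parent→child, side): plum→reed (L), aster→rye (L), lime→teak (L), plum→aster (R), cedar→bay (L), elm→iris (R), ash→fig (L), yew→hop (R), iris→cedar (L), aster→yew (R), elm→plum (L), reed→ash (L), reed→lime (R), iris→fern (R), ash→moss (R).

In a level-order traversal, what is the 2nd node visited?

plum

Level-order visits nodes level by level from the root, left to right within each level.
Level 0: elm
Level 1: plum, iris
Level 2: reed, aster, cedar, fern
Level 3: ash, lime, rye, yew, bay
Level 4: fig, moss, teak, hop
Full level-order sequence: elm, plum, iris, reed, aster, cedar, fern, ash, lime, rye, yew, bay, fig, moss, teak, hop.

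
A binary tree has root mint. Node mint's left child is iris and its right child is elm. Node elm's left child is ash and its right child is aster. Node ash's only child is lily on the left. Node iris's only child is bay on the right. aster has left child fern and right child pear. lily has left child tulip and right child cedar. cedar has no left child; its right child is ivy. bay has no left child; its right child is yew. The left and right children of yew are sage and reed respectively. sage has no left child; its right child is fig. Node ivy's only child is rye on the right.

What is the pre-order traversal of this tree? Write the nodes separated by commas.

mint, iris, bay, yew, sage, fig, reed, elm, ash, lily, tulip, cedar, ivy, rye, aster, fern, pear

Pre-order visits the node, then its left subtree, then its right subtree.
Visit mint.
At mint: go left to iris.
  Visit iris.
  At iris: no left child.
  At iris: go right to bay.
    Visit bay.
    At bay: no left child.
    At bay: go right to yew.
      Visit yew.
      At yew: go left to sage.
        Visit sage.
        At sage: no left child.
        At sage: go right to fig.
          fig is a leaf — visit fig.
      At yew: go right to reed.
        reed is a leaf — visit reed.
At mint: go right to elm.
  Visit elm.
  At elm: go left to ash.
    Visit ash.
    At ash: go left to lily.
      Visit lily.
      At lily: go left to tulip.
        tulip is a leaf — visit tulip.
      At lily: go right to cedar.
        Visit cedar.
        At cedar: no left child.
        At cedar: go right to ivy.
          Visit ivy.
          At ivy: no left child.
          At ivy: go right to rye.
            rye is a leaf — visit rye.
    At ash: no right child.
  At elm: go right to aster.
    Visit aster.
    At aster: go left to fern.
      fern is a leaf — visit fern.
    At aster: go right to pear.
      pear is a leaf — visit pear.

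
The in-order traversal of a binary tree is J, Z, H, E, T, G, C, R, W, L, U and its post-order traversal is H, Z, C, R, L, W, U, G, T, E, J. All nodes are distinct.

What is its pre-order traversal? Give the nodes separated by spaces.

J E Z H T G U W R C L

The last element of post-order is the root; it splits in-order into left and right subtrees.
Root J: left subtree has 0 nodes { }, right has 10 {Z, H, E, T, G, C, R, W, L, U}.
  Root E: left subtree has 2 nodes {Z, H}, right has 7 {T, G, C, R, W, L, U}.
    Root Z: left subtree has 0 nodes { }, right has 1 {H}.
    Root T: left subtree has 0 nodes { }, right has 6 {G, C, R, W, L, U}.
      Root G: left subtree has 0 nodes { }, right has 5 {C, R, W, L, U}.
        Root U: left subtree has 4 nodes {C, R, W, L}, right has 0 { }.
          Root W: left subtree has 2 nodes {C, R}, right has 1 {L}.
            Root R: left subtree has 1 node {C}, right has 0 { }.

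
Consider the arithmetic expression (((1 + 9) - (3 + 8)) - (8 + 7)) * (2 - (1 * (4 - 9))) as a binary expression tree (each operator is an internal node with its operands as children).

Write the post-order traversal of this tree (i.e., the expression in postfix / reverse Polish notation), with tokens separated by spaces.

1 9 + 3 8 + - 8 7 + - 2 1 4 9 - * - *

Post-order on an expression tree gives postfix notation: for each operator, emit left operand, right operand, then the operator.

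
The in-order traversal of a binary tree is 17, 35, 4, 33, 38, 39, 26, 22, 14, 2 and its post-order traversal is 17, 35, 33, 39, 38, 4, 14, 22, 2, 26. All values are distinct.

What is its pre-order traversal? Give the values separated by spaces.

The last element of post-order is the root; it splits in-order into left and right subtrees.
Root 26: left subtree has 6 nodes {17, 35, 4, 33, 38, 39}, right has 3 {22, 14, 2}.
  Root 4: left subtree has 2 nodes {17, 35}, right has 3 {33, 38, 39}.
    Root 35: left subtree has 1 node {17}, right has 0 { }.
    Root 38: left subtree has 1 node {33}, right has 1 {39}.
  Root 2: left subtree has 2 nodes {22, 14}, right has 0 { }.
    Root 22: left subtree has 0 nodes { }, right has 1 {14}.

26 4 35 17 38 33 39 2 22 14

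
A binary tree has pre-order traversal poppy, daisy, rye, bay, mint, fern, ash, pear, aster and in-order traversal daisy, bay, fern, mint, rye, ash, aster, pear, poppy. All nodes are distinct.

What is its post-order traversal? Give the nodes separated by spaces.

The first element of pre-order is the root; it splits in-order into left and right subtrees.
Root poppy: left subtree has 8 nodes {daisy, bay, fern, mint, rye, ash, aster, pear}, right has 0 { }.
  Root daisy: left subtree has 0 nodes { }, right has 7 {bay, fern, mint, rye, ash, aster, pear}.
    Root rye: left subtree has 3 nodes {bay, fern, mint}, right has 3 {ash, aster, pear}.
      Root bay: left subtree has 0 nodes { }, right has 2 {fern, mint}.
        Root mint: left subtree has 1 node {fern}, right has 0 { }.
      Root ash: left subtree has 0 nodes { }, right has 2 {aster, pear}.
        Root pear: left subtree has 1 node {aster}, right has 0 { }.

fern mint bay aster pear ash rye daisy poppy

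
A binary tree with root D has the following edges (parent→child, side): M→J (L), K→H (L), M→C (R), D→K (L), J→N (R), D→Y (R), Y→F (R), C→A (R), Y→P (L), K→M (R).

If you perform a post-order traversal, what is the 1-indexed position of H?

1

Post-order visits the left subtree, then the right subtree, then the node.
At D: go left to K.
  At K: go left to H.
    H is a leaf — visit H.
  At K: go right to M.
    At M: go left to J.
      At J: no left child.
      At J: go right to N.
        N is a leaf — visit N.
      Visit J.
    At M: go right to C.
      At C: no left child.
      At C: go right to A.
        A is a leaf — visit A.
      Visit C.
    Visit M.
  Visit K.
At D: go right to Y.
  At Y: go left to P.
    P is a leaf — visit P.
  At Y: go right to F.
    F is a leaf — visit F.
  Visit Y.
Visit D.
Full post-order sequence: H, N, J, A, C, M, K, P, F, Y, D.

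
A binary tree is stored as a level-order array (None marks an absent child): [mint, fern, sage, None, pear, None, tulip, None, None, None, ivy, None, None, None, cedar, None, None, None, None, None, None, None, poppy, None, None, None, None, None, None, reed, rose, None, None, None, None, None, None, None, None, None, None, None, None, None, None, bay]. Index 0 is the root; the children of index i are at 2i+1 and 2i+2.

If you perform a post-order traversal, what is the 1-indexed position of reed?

6

Post-order visits the left subtree, then the right subtree, then the node.
At mint: go left to fern.
  At fern: no left child.
  At fern: go right to pear.
    At pear: no left child.
    At pear: go right to ivy.
      At ivy: no left child.
      At ivy: go right to poppy.
        At poppy: go left to bay.
          bay is a leaf — visit bay.
        At poppy: no right child.
        Visit poppy.
      Visit ivy.
    Visit pear.
  Visit fern.
At mint: go right to sage.
  At sage: no left child.
  At sage: go right to tulip.
    At tulip: no left child.
    At tulip: go right to cedar.
      At cedar: go left to reed.
        reed is a leaf — visit reed.
      At cedar: go right to rose.
        rose is a leaf — visit rose.
      Visit cedar.
    Visit tulip.
  Visit sage.
Visit mint.
Full post-order sequence: bay, poppy, ivy, pear, fern, reed, rose, cedar, tulip, sage, mint.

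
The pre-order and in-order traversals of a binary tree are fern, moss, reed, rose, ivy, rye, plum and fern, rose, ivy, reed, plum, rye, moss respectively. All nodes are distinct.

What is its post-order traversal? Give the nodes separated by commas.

ivy, rose, plum, rye, reed, moss, fern

The first element of pre-order is the root; it splits in-order into left and right subtrees.
Root fern: left subtree has 0 nodes { }, right has 6 {rose, ivy, reed, plum, rye, moss}.
  Root moss: left subtree has 5 nodes {rose, ivy, reed, plum, rye}, right has 0 { }.
    Root reed: left subtree has 2 nodes {rose, ivy}, right has 2 {plum, rye}.
      Root rose: left subtree has 0 nodes { }, right has 1 {ivy}.
      Root rye: left subtree has 1 node {plum}, right has 0 { }.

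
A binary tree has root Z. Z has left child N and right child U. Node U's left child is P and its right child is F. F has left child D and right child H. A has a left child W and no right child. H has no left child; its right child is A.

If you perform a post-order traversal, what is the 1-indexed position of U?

8

Post-order visits the left subtree, then the right subtree, then the node.
At Z: go left to N.
  N is a leaf — visit N.
At Z: go right to U.
  At U: go left to P.
    P is a leaf — visit P.
  At U: go right to F.
    At F: go left to D.
      D is a leaf — visit D.
    At F: go right to H.
      At H: no left child.
      At H: go right to A.
        At A: go left to W.
          W is a leaf — visit W.
        At A: no right child.
        Visit A.
      Visit H.
    Visit F.
  Visit U.
Visit Z.
Full post-order sequence: N, P, D, W, A, H, F, U, Z.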